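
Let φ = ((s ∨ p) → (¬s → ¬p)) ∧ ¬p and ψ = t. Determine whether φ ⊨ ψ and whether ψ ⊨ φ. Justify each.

Neither direction holds.

(→) This fails. Under s = F, p = F, t = F, the left side is true but the right side is false.

(←) This fails. Under s = F, p = T, t = T, the left side is false but the right side is true.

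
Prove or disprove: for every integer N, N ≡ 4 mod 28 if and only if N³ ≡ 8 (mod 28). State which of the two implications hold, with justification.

Not equivalent: only (⇒) holds.

[⇐] This fails: take N = 2. Then 2³ = 8 ≡ 8 (mod 28), yet 2 ≡ 2 (mod 28), not 4.

[⇒] Suppose N ≡ 4 mod 28. Write N = 28j + 4. Then (28j + 4)³ = 21952j³ + 9408j² + 1344j + 64 = 28(784j³ + 336j² + 48j + 2) + 8, so N³ ≡ 8 (mod 28).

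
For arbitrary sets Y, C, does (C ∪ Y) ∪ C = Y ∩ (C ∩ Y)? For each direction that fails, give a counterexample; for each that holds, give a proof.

(⊆) fails; (⊇) holds.

(⊆) This inclusion fails. Take Y = {1}, C = ∅; then 1 ∈ (C ∪ Y) ∪ C but 1 ∉ Y ∩ (C ∩ Y).

(⊇) Let x ∈ Y ∩ (C ∩ Y). Then x ∈ Y ∩ C, from which x ∈ (C ∪ Y) ∪ C.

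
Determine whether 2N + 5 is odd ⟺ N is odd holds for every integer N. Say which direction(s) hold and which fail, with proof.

(⇒) This fails: take N = 0. Then 2N + 5 = 5, which is odd, yet N = 0 is even, not odd.

(⇐) Suppose N is odd. Since 2 is even, 2N is even for every N, so 2N + 5 has the same parity as 5, which is odd. Hence 2N + 5 is odd.

The forward direction fails; the converse holds.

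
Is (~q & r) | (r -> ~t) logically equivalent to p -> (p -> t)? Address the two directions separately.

Both directions fail.

Forward direction. This fails. Under t = F, r = F, q = F, p = T, the left side is true but the right side is false.

Converse. This fails. Under t = T, r = T, q = T, p = F, the left side is false but the right side is true.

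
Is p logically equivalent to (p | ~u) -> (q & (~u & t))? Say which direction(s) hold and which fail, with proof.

Neither implication holds.

(⟹) This fails. Under p = T, t = F, u = F, q = F, the left side is true but the right side is false.

(⟸) This fails. Under p = F, t = F, u = T, q = F, the left side is false but the right side is true.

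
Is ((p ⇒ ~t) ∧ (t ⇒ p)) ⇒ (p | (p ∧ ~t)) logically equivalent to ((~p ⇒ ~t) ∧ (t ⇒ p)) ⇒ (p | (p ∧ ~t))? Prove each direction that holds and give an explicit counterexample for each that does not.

Both implications hold.

(⇐) Assume the antecedent. If p is true, the consequent reduces to true regardless of the other variables. If p is false, the antecedent forces (p = F, t = T), and the consequent holds there. Either way the consequent holds.

(⇒) Assume the antecedent. If p is true, the consequent reduces to true regardless of the other variables. If p is false, the antecedent forces (p = F, t = T), and the consequent holds there. Either way the consequent holds.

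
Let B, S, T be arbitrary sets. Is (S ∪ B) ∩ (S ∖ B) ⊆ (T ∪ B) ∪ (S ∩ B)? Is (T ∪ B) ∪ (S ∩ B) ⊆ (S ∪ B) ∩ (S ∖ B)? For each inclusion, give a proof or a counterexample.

(⊆) This inclusion fails. Take B = ∅, S = {1}, T = ∅; then 1 ∈ (S ∪ B) ∩ (S ∖ B) but 1 ∉ (T ∪ B) ∪ (S ∩ B).

(⊇) This inclusion fails. Take B = {1}, S = ∅, T = ∅; then 1 ∈ (T ∪ B) ∪ (S ∩ B) but 1 ∉ (S ∪ B) ∩ (S ∖ B).

(⊆) fails and (⊇) fails.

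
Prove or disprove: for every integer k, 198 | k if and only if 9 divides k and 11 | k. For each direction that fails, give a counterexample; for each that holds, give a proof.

(⇒) holds; (⇐) fails.

Forward direction. If 198 ∣ k, write k = 198q. Since 198 = 22·9, k = 9·(22q), so 9 ∣ k; and since 198 = 18·11, k = 11·(18q), so 11 ∣ k.

Converse. This fails: take k = 99. Both 9 ∣ 99 and 11 ∣ 99, yet 99 is not a multiple of 198 (since 99 = 0·198 + 99), so 198 ∤ 99.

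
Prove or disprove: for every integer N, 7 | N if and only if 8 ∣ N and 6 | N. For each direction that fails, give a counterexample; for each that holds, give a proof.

[⇒] This fails: take N = 7. Certainly 7 ∣ 7, but 8 ∤ 7.

[⇐] This fails: take N = 24. Both 8 ∣ 24 and 6 ∣ 24, yet 24 is not a multiple of 7 (since 24 = 3·7 + 3), so 7 ∤ 24.

Neither direction holds.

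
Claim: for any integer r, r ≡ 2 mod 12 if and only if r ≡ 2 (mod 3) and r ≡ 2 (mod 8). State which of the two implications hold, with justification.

Forward direction. This fails: r = 14 gives 14 ≡ 2 (mod 12) but 14 ≡ 6 (mod 8), so the conjunction on the right does not hold.

Converse. If r ≡ 2 (mod 3) and r ≡ 2 (mod 8), then by the Chinese remainder theorem r ≡ 2 (mod 24). Since 2 ≡ 2 (mod 12) and 12 ∣ 24, we get r ≡ 2 (mod 12).

Only the reverse direction holds.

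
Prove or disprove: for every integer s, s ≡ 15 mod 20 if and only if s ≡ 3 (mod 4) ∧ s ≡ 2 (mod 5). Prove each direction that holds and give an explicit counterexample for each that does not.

(⇒) This fails: s = 15 gives 15 ≡ 15 (mod 20) but 15 ≡ 0 (mod 5), so the conjunction on the right does not hold.

(⇐) This fails: s = 7 satisfies both congruences on the right (7 ≡ 3 mod 4 and 7 ≡ 2 mod 5) yet 7 ≡ 7 (mod 20), not 15.

Neither implication holds.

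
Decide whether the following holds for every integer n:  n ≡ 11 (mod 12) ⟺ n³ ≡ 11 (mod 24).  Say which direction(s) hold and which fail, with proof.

Forward direction. This fails: take n = 23. Then 23 ≡ 11 (mod 12), but 23³ = 12167 ≡ 23 (mod 24), not 11.

Converse. The residues r modulo 24 with r³ ≡ 11 (mod 24) are exactly {11}, and each is ≡ 11 (mod 12).

Only the reverse direction holds.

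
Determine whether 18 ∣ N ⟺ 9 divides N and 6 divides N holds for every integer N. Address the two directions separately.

Forward direction. If 18 ∣ N, write N = 18q. Since 18 = 2·9, N = 9·(2q), so 9 ∣ N; and since 18 = 3·6, N = 6·(3q), so 6 ∣ N.

Converse. Suppose 9 ∣ N and 6 ∣ N. Any common multiple of 9 and 6 is a multiple of their lcm; here lcm(9, 6) = 9·6/gcd(9, 6) = 54/3 = 18, so 18 ∣ N.

Both implications hold.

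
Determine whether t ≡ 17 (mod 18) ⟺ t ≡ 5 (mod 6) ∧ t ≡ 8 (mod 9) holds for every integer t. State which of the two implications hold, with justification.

Both directions hold; the statement is true.

(⟹) Suppose t ≡ 17 (mod 18); write t = 18j + 17. Since 6 ∣ 18, reducing mod 6 gives t ≡ 17 ≡ 5 (mod 6); since 9 ∣ 18, reducing mod 9 gives t ≡ 17 ≡ 8 (mod 9).

(⟸) Conversely, if t ≡ 5 (mod 6) and t ≡ 8 (mod 9), then by the Chinese remainder theorem t ≡ 17 (mod 18). This is exactly t ≡ 17 (mod 18).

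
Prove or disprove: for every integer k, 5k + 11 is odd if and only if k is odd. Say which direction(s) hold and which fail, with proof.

Neither direction holds.

Forward direction. This fails: k = 6 gives 5k + 11 = 41, which is odd, but 6 is even, not odd.

Converse. This also fails: k = 7 is odd, but 5k + 11 = 46 is even, not odd.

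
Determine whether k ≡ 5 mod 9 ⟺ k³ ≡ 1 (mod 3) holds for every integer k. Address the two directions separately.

(→) This fails: take k = 5. Then 5 ≡ 5 (mod 9), but 5³ = 125 ≡ 2 (mod 3), not 1.

(←) This fails: take k = 1. Then 1³ = 1 ≡ 1 (mod 3), yet 1 ≡ 1 (mod 9), not 5.

Both directions fail.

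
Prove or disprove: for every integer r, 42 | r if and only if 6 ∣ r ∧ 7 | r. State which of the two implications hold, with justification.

Both directions hold.

(⇒) If 42 ∣ r, write r = 42q. Since 42 = 7·6, r = 6·(7q), so 6 ∣ r; and since 42 = 6·7, r = 7·(6q), so 7 ∣ r.

(⇐) Suppose 6 ∣ r and 7 ∣ r. Any common multiple of 6 and 7 is a multiple of their lcm; here gcd(6, 7) = 1, so lcm(6, 7) = 6·7 = 42, so 42 ∣ r.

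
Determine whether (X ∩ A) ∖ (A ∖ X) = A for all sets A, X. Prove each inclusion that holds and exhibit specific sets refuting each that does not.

The sets are not equal: only the forward inclusion holds.

(⊇) This inclusion fails. Take A = {1}, X = ∅; then 1 ∈ A but 1 ∉ (X ∩ A) ∖ (A ∖ X).

(⊆) Let x ∈ (X ∩ A) ∖ (A ∖ X). Then x ∈ A ∩ X, from which x ∈ A.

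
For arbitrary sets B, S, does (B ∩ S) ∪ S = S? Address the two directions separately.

Both inclusions hold; the sets are equal.

(⊆) Let x ∈ (B ∩ S) ∪ S. Then either x ∈ S and x ∉ B; or x ∈ B ∩ S. In each case x ∈ S, so (B ∩ S) ∪ S ⊆ S.

(⊇) Let x ∈ S. Then either x ∈ S and x ∉ B; or x ∈ B ∩ S. In each case x ∈ (B ∩ S) ∪ S, so S ⊆ (B ∩ S) ∪ S.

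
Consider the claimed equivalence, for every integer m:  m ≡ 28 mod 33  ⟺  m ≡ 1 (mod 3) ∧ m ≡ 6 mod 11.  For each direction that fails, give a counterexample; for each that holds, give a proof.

(⇒) Suppose m ≡ 28 (mod 33); write m = 33j + 28. Since 3 ∣ 33, reducing mod 3 gives m ≡ 28 ≡ 1 (mod 3); since 11 ∣ 33, reducing mod 11 gives m ≡ 28 ≡ 6 (mod 11).

(⇐) Conversely, if m ≡ 1 (mod 3) and m ≡ 6 (mod 11), then by the Chinese remainder theorem m ≡ 28 (mod 33). This is exactly m ≡ 28 (mod 33).

Both directions hold.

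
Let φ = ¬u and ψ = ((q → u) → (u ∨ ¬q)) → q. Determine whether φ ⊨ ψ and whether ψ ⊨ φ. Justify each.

(→) This fails. Under u = F, q = F, the left side is true but the right side is false.

(←) This fails. Under u = T, q = T, the left side is false but the right side is true.

Both directions fail.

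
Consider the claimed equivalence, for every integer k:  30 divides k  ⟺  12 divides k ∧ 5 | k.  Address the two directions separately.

(⟸) Suppose 12 ∣ k and 5 ∣ k. Any common multiple of 12 and 5 is a multiple of their lcm; here gcd(12, 5) = 1, so lcm(12, 5) = 12·5 = 60, so 60 ∣ k. Since 30 ∣ 60, it follows that 30 ∣ k.

(⟹) This fails: take k = 30. Certainly 30 ∣ 30, but 12 ∤ 30.

(⇒) fails; (⇐) holds.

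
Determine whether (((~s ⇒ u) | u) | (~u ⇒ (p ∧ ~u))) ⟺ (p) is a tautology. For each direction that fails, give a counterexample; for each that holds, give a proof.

(⟹) This fails. Under u = T, s = F, p = F, the left side is true but the right side is false.

(⟸) Assume the antecedent. If u is true, the consequent reduces to true regardless of the other variables. If u is false, the antecedent forces (u = F, s = F, p = T) or (u = F, s = T, p = T), and the consequent holds there. Either way the consequent holds.

Only the converse holds.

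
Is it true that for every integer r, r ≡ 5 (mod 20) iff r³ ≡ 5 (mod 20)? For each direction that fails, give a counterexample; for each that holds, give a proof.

(→) Suppose r ≡ 5 (mod 20). Write r = 20j + 5. Then (20j + 5)³ = 8000j³ + 6000j² + 1500j + 125 = 20(400j³ + 300j² + 75j + 6) + 5, so r³ ≡ 5 (mod 20).

(←) Conversely, suppose r³ ≡ 5 (mod 20). The only residue r in {0, …, 19} with r³ ≡ 5 (mod 20) is r = 5, so r ≡ 5 (mod 20).

Both directions hold.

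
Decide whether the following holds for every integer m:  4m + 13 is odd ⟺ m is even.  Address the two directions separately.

Only the reverse direction holds.

(⟹) This fails: take m = 7. Then 4m + 13 = 41, which is odd, yet m = 7 is odd, not even.

(⟸) Suppose m is even. Since 4 is even, 4m is even for every m, so 4m + 13 has the same parity as 13, which is odd. Hence 4m + 13 is odd.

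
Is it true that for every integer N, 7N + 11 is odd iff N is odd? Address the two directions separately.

(→) This fails: N = 0 gives 7N + 11 = 11, which is odd, but 0 is even, not odd.

(←) This also fails: N = 1 is odd, but 7N + 11 = 18 is even, not odd.

(⇒) fails and (⇐) fails.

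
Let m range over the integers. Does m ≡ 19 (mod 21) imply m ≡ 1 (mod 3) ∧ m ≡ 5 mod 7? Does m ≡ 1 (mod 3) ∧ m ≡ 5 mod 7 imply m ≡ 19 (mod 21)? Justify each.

(→) Suppose m ≡ 19 (mod 21); write m = 21j + 19. Since 3 ∣ 21, reducing mod 3 gives m ≡ 19 ≡ 1 (mod 3); since 7 ∣ 21, reducing mod 7 gives m ≡ 19 ≡ 5 (mod 7).

(←) Conversely, if m ≡ 1 (mod 3) and m ≡ 5 (mod 7), then by the Chinese remainder theorem m ≡ 19 (mod 21). This is exactly m ≡ 19 (mod 21).

Both implications hold.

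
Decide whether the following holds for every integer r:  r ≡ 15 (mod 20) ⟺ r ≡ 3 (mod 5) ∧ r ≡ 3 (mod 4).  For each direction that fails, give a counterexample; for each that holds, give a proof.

(→) This fails: r = 15 gives 15 ≡ 15 (mod 20) but 15 ≡ 0 (mod 5), so the conjunction on the right does not hold.

(←) This fails: r = 3 satisfies both congruences on the right (3 ≡ 3 mod 5 and 3 ≡ 3 mod 4) yet 3 ≡ 3 (mod 20), not 15.

Neither implication holds.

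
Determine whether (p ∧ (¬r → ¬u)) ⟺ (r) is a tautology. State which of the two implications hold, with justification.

Both directions fail.

[⇒] This fails. Under u = F, p = T, r = F, the left side is true but the right side is false.

[⇐] This fails. Under u = F, p = F, r = T, the left side is false but the right side is true.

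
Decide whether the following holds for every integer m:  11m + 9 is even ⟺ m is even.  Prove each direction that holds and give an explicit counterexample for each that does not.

Both directions fail.

(→) This fails: m = 5 gives 11m + 9 = 64, which is even, but 5 is odd, not even.

(←) This also fails: m = 0 is even, but 11m + 9 = 9 is odd, not even.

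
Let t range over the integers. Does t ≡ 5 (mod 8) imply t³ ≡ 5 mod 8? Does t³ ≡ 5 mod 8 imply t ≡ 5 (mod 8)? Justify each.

Equivalent; both directions hold.

(⟹) Suppose t ≡ 5 (mod 8). Write t = 8j + 5. Then (8j + 5)³ = 512j³ + 960j² + 600j + 125 = 8(64j³ + 120j² + 75j + 15) + 5, so t³ ≡ 5 (mod 8).

(⟸) Conversely, suppose t³ ≡ 5 (mod 8). The only residue r in {0, …, 7} with r³ ≡ 5 (mod 8) is r = 5, so t ≡ 5 (mod 8).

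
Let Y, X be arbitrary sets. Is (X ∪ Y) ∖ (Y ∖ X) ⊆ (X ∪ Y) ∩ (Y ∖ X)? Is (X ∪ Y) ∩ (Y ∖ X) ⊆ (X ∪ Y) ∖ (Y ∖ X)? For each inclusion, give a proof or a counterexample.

(⟹) This inclusion fails. Take Y = ∅, X = {1}; then 1 ∈ (X ∪ Y) ∖ (Y ∖ X) but 1 ∉ (X ∪ Y) ∩ (Y ∖ X).

(⟸) This inclusion fails. Take Y = {1}, X = ∅; then 1 ∈ (X ∪ Y) ∩ (Y ∖ X) but 1 ∉ (X ∪ Y) ∖ (Y ∖ X).

Both inclusions fail.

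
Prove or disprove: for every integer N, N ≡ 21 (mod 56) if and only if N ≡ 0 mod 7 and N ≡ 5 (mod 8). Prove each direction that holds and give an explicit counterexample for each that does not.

Both directions hold; the statement is true.

(⇒) Suppose N ≡ 21 (mod 56); write N = 56j + 21. Since 7 ∣ 56, reducing mod 7 gives N ≡ 21 ≡ 0 (mod 7); since 8 ∣ 56, reducing mod 8 gives N ≡ 21 ≡ 5 (mod 8).

(⇐) Conversely, if N ≡ 0 (mod 7) and N ≡ 5 (mod 8), then by the Chinese remainder theorem N ≡ 21 (mod 56). This is exactly N ≡ 21 (mod 56).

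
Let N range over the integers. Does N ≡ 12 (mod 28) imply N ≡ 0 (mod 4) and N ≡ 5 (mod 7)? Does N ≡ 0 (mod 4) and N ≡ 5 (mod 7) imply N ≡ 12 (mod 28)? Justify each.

Equivalent; both directions hold.

Forward direction. Suppose N ≡ 12 (mod 28); write N = 28j + 12. Since 4 ∣ 28, reducing mod 4 gives N ≡ 12 ≡ 0 (mod 4); since 7 ∣ 28, reducing mod 7 gives N ≡ 12 ≡ 5 (mod 7).

Converse. If N ≡ 0 (mod 4) and N ≡ 5 (mod 7), then by the Chinese remainder theorem N ≡ 12 (mod 28). This is exactly N ≡ 12 (mod 28).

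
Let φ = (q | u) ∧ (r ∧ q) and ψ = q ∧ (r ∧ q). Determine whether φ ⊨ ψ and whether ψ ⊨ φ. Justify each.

Both directions hold.

(⇒) Assume the antecedent. If r is true, the antecedent forces (r = T, q = T, u = F) or (r = T, q = T, u = T), and q ∧ (r ∧ q) holds there. If r is false, the antecedent cannot hold. Either way q ∧ (r ∧ q) holds.

(⇐) Assume the antecedent. If r is true, the antecedent forces (r = T, q = T, u = F) or (r = T, q = T, u = T), and (q | u) ∧ (r ∧ q) holds there. If r is false, the antecedent cannot hold. Either way (q | u) ∧ (r ∧ q) holds.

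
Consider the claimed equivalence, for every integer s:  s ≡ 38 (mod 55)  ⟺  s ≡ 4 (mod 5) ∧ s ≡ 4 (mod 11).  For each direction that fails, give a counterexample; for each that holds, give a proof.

Neither direction holds.

(→) This fails: s = 38 gives 38 ≡ 38 (mod 55) but 38 ≡ 3 (mod 5), so the conjunction on the right does not hold.

(←) This fails: s = 4 satisfies both congruences on the right (4 ≡ 4 mod 5 and 4 ≡ 4 mod 11) yet 4 ≡ 4 (mod 55), not 38.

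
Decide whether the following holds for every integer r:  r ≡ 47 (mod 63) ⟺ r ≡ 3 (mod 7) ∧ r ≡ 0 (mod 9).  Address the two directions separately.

Both directions fail.

Forward direction. This fails: r = 47 gives 47 ≡ 47 (mod 63) but 47 ≡ 5 (mod 7), so the conjunction on the right does not hold.

Converse. This fails: r = 45 satisfies both congruences on the right (45 ≡ 3 mod 7 and 45 ≡ 0 mod 9) yet 45 ≡ 45 (mod 63), not 47.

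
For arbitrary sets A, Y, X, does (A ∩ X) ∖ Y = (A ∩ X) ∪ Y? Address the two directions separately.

(⊆) holds; (⊇) fails.

Forward inclusion. Let x ∈ (A ∩ X) ∖ Y. Then x ∈ A ∩ X and x ∉ Y, from which x ∈ (A ∩ X) ∪ Y.

Reverse inclusion. This inclusion fails. Take A = ∅, Y = {1}, X = ∅; then 1 ∈ (A ∩ X) ∪ Y but 1 ∉ (A ∩ X) ∖ Y.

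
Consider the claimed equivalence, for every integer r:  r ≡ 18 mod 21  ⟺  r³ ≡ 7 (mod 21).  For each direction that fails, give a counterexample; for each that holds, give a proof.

Neither implication holds.

[⇒] This fails: take r = 18. Then 18 ≡ 18 (mod 21), but 18³ = 5832 ≡ 15 (mod 21), not 7.

[⇐] This fails: take r = 7. Then 7³ = 343 ≡ 7 (mod 21), yet 7 ≡ 7 (mod 21), not 18.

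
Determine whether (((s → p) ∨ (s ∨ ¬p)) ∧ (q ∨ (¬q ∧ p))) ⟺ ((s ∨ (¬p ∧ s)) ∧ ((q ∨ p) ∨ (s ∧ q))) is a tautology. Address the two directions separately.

[⇒] This fails. Under p = T, q = F, s = F, the left side is true but the right side is false.

[⇐] Assume the antecedent. If p is true, the consequent reduces to true regardless of the other variables. If p is false, the antecedent forces (p = F, q = T, s = T), and the consequent holds there. Either way the consequent holds.

Only the converse holds.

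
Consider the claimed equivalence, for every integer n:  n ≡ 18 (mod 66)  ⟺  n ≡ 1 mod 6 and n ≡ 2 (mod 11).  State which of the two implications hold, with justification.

(⇒) This fails: n = 18 gives 18 ≡ 18 (mod 66) but 18 ≡ 0 (mod 6), so the conjunction on the right does not hold.

(⇐) This fails: n = 13 satisfies both congruences on the right (13 ≡ 1 mod 6 and 13 ≡ 2 mod 11) yet 13 ≡ 13 (mod 66), not 18.

Both directions fail.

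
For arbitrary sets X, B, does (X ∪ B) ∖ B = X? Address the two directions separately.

(⟹) Let x ∈ (X ∪ B) ∖ B. Then x ∈ X and x ∉ B, from which x ∈ X.

(⟸) This inclusion fails. Take X = {1}, B = {1}; then 1 ∈ X but 1 ∉ (X ∪ B) ∖ B.

The sets are not equal: only the forward inclusion holds.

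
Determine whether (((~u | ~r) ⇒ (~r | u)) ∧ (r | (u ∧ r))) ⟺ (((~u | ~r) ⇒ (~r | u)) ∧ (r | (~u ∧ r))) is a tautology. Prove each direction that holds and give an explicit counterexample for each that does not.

Both directions hold; the statement is true.

(⟹) Assume the antecedent. If u is true, the antecedent forces (u = T, r = T), and the consequent holds there. If u is false, the antecedent cannot hold. Either way the consequent holds.

(⟸) Assume the antecedent. If u is true, the antecedent forces (u = T, r = T), and the consequent holds there. If u is false, the antecedent cannot hold. Either way the consequent holds.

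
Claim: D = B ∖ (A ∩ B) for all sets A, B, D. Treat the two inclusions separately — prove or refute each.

(⟹) This inclusion fails. Take A = ∅, B = ∅, D = {1}; then 1 ∈ D but 1 ∉ B ∖ (A ∩ B).

(⟸) This inclusion fails. Take A = ∅, B = {1}, D = ∅; then 1 ∈ B ∖ (A ∩ B) but 1 ∉ D.

Both inclusions fail.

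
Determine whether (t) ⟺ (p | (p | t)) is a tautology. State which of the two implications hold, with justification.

Only the forward implication holds.

(⟸) This fails. Under t = F, p = T, the left side is false but the right side is true.

(⟹) Assume the antecedent. If t is true, p | (p | t) reduces to true regardless of the other variables. If t is false, the antecedent cannot hold. Either way p | (p | t) holds.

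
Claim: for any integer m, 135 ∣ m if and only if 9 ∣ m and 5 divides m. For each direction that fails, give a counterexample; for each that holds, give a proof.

Not equivalent: only (⇒) holds.

(→) If 135 ∣ m, write m = 135q. Since 135 = 15·9, m = 9·(15q), so 9 ∣ m; and since 135 = 27·5, m = 5·(27q), so 5 ∣ m.

(←) This fails: take m = 45. Both 9 ∣ 45 and 5 ∣ 45, yet 45 is not a multiple of 135 (since 45 = 0·135 + 45), so 135 ∤ 45.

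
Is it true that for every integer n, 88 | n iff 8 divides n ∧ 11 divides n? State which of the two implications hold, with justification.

The biconditional holds.

[⇒] If 88 ∣ n, write n = 88q. Since 88 = 11·8, n = 8·(11q), so 8 ∣ n; and since 88 = 8·11, n = 11·(8q), so 11 ∣ n.

[⇐] Suppose 8 ∣ n and 11 ∣ n. Any common multiple of 8 and 11 is a multiple of their lcm; here gcd(8, 11) = 1, so lcm(8, 11) = 8·11 = 88, so 88 ∣ n.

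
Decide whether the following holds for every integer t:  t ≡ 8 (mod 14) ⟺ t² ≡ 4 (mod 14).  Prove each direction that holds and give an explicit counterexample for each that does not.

(⇒) This fails: take t = 8. Then 8 ≡ 8 (mod 14), but 8² = 64 ≡ 8 (mod 14), not 4.

(⇐) This fails: take t = 2. Then 2² = 4 ≡ 4 (mod 14), yet 2 ≡ 2 (mod 14), not 8.

Neither direction holds.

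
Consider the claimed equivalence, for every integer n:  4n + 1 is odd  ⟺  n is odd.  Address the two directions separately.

(⇒) fails; (⇐) holds.

(⇐) Suppose n is odd. Since 4 is even, 4n is even for every n, so 4n + 1 has the same parity as 1, which is odd. Hence 4n + 1 is odd.

(⇒) This fails: take n = 4. Then 4n + 1 = 17, which is odd, yet n = 4 is even, not odd.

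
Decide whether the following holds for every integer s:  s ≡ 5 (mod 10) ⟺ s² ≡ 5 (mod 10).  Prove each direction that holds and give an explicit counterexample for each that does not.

[⇒] Suppose s ≡ 5 (mod 10). Write s = 10j + 5. Then (10j + 5)² = 100j² + 100j + 25 = 10(10j² + 10j + 2) + 5, so s² ≡ 5 (mod 10).

[⇐] Conversely, suppose s² ≡ 5 (mod 10). The only residue r in {0, …, 9} with r² ≡ 5 (mod 10) is r = 5, so s ≡ 5 (mod 10).

Both directions hold.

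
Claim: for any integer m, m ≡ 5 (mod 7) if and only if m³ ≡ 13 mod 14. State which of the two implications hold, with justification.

Neither direction holds.

(⇒) This fails: take m = 12. Then 12 ≡ 5 (mod 7), but 12³ = 1728 ≡ 6 (mod 14), not 13.

(⇐) This fails: take m = 3. Then 3³ = 27 ≡ 13 (mod 14), yet 3 ≡ 3 (mod 7), not 5.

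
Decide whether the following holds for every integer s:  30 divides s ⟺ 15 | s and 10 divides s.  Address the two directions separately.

The biconditional holds.

Forward direction. If 30 ∣ s, write s = 30q. Since 30 = 2·15, s = 15·(2q), so 15 ∣ s; and since 30 = 3·10, s = 10·(3q), so 10 ∣ s.

Converse. Suppose 15 ∣ s and 10 ∣ s. Any common multiple of 15 and 10 is a multiple of their lcm; here lcm(15, 10) = 15·10/gcd(15, 10) = 150/5 = 30, so 30 ∣ s.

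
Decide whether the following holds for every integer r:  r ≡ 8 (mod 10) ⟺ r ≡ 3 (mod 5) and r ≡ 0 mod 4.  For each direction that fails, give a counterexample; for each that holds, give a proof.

Not equivalent: only (⇐) holds.

(→) This fails: r = 18 gives 18 ≡ 8 (mod 10) but 18 ≡ 2 (mod 4), so the conjunction on the right does not hold.

(←) Conversely, if r ≡ 3 (mod 5) and r ≡ 0 (mod 4), then by the Chinese remainder theorem r ≡ 8 (mod 20). Since 8 ≡ 8 (mod 10) and 10 ∣ 20, we get r ≡ 8 (mod 10).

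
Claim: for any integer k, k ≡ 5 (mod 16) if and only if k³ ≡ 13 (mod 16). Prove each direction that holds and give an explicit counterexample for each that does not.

[⇒] Suppose k ≡ 5 (mod 16). Write k = 16j + 5. Then (16j + 5)³ = 4096j³ + 3840j² + 1200j + 125 = 16(256j³ + 240j² + 75j + 7) + 13, so k³ ≡ 13 (mod 16).

[⇐] Conversely, suppose k³ ≡ 13 (mod 16). The only residue r in {0, …, 15} with r³ ≡ 13 (mod 16) is r = 5, so k ≡ 5 (mod 16).

Both directions hold; the statement is true.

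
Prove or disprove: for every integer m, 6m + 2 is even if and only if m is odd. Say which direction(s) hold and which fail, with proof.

[⇒] This fails: take m = 2. Then 6m + 2 = 14, which is even, yet m = 2 is even, not odd.

[⇐] Suppose m is odd. Since 6 is even, 6m is even for every m, so 6m + 2 has the same parity as 2, which is even. Hence 6m + 2 is even.

Only the converse holds.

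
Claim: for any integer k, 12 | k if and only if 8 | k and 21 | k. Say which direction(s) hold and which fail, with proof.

(→) This fails: take k = 12. Certainly 12 ∣ 12, but 8 ∤ 12.

(←) Suppose 8 ∣ k and 21 ∣ k. Any common multiple of 8 and 21 is a multiple of their lcm; here gcd(8, 21) = 1, so lcm(8, 21) = 8·21 = 168, so 168 ∣ k. Since 12 ∣ 168, it follows that 12 ∣ k.

(⇒) fails; (⇐) holds.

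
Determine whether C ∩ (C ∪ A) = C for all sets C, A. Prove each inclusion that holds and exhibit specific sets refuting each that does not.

The two sets are equal.

(⟸) Let x ∈ C. Then either x ∈ C and x ∉ A; or x ∈ C ∩ A. In each case x ∈ C ∩ (C ∪ A), so C ⊆ C ∩ (C ∪ A).

(⟹) Let x ∈ C ∩ (C ∪ A). Then either x ∈ C and x ∉ A; or x ∈ C ∩ A. In each case x ∈ C, so C ∩ (C ∪ A) ⊆ C.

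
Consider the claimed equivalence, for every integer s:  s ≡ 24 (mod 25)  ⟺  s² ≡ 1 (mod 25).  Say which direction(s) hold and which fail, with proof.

(⇐) This fails: take s = 1. Then 1² = 1 ≡ 1 (mod 25), yet 1 ≡ 1 (mod 25), not 24.

(⇒) Suppose s ≡ 24 (mod 25). Write s = 25j + 24. Then (25j + 24)² = 625j² + 1200j + 576 = 25(25j² + 48j + 23) + 1, so s² ≡ 1 (mod 25).

Only the forward direction holds.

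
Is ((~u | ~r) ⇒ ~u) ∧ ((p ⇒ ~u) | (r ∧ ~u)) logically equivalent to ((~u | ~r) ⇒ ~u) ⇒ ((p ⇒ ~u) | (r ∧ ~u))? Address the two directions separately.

The forward direction holds; the converse fails.

[⇒] Assume the antecedent. If p is true, the antecedent forces (p = T, u = F, r = F) or (p = T, u = F, r = T), and the consequent holds there. If p is false, the consequent reduces to true regardless of the other variables. Either way the consequent holds.

[⇐] This fails. Under p = F, u = T, r = F, the left side is false but the right side is true.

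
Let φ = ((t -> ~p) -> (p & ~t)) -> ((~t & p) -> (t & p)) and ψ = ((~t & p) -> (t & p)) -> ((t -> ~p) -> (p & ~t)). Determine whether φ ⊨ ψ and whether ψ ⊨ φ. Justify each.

(⇒) fails and (⇐) fails.

[⇒] This fails. Under t = F, p = F, the left side is true but the right side is false.

[⇐] This fails. Under t = F, p = T, the left side is false but the right side is true.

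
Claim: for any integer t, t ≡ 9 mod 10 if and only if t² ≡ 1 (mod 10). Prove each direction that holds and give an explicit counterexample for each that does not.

Only the forward direction holds.

(⟹) Suppose t ≡ 9 mod 10. Write t = 10j + 9. Then (10j + 9)² = 100j² + 180j + 81 = 10(10j² + 18j + 8) + 1, so t² ≡ 1 (mod 10).

(⟸) This fails: take t = 1. Then 1² = 1 ≡ 1 (mod 10), yet 1 ≡ 1 (mod 10), not 9.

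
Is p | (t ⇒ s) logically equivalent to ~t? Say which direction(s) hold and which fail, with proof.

(⇒) This fails. Under p = T, t = T, s = F, the left side is true but the right side is false.

(⇐) Assume the antecedent. If p is true, p | (t ⇒ s) reduces to true regardless of the other variables. If p is false, the antecedent forces (p = F, t = F, s = F) or (p = F, t = F, s = T), and p | (t ⇒ s) holds there. Either way p | (t ⇒ s) holds.

The forward direction fails; the converse holds.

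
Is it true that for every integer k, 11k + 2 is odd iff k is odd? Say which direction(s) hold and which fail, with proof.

Equivalent; both directions hold.

(⟸) Suppose k is odd; write k = 2j + 1. Then 11k + 2 = 11·(2j + 1) + 2 = 2·11j + 13, which is odd.

(⟹) Suppose 11k + 2 is odd. Since 11 is odd, 11k and k have the same parity, so 11k + 2 ≡ k + 2 (mod 2). As 2 is even, 11k + 2 is odd exactly when k is odd. Thus k is odd.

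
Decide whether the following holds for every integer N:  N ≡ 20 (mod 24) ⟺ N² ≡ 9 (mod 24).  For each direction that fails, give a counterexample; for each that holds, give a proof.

(→) This fails: take N = 20. Then 20 ≡ 20 (mod 24), but 20² = 400 ≡ 16 (mod 24), not 9.

(←) This fails: take N = 3. Then 3² = 9 ≡ 9 (mod 24), yet 3 ≡ 3 (mod 24), not 20.

Neither direction holds.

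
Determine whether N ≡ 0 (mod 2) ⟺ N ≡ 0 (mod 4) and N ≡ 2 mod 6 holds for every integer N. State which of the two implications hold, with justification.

(⇒) This fails: N = 0 gives 0 ≡ 0 (mod 2) but 0 ≡ 0 (mod 6), so the conjunction on the right does not hold.

(⇐) Conversely, if N ≡ 0 (mod 4) and N ≡ 2 (mod 6), then by the Chinese remainder theorem N ≡ 8 (mod 12). Since 8 ≡ 0 (mod 2) and 2 ∣ 12, we get N ≡ 0 (mod 2).

(⇒) fails; (⇐) holds.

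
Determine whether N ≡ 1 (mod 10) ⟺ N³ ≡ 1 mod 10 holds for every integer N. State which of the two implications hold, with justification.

Both implications hold.

(⟸) Suppose N³ ≡ 1 (mod 10). The only residue r in {0, …, 9} with r³ ≡ 1 (mod 10) is r = 1, so N ≡ 1 (mod 10).

(⟹) Suppose N ≡ 1 (mod 10). Write N = 10j + 1. Then (10j + 1)³ = 1000j³ + 300j² + 30j + 1 = 10(100j³ + 30j² + 3j) + 1, so N³ ≡ 1 (mod 10).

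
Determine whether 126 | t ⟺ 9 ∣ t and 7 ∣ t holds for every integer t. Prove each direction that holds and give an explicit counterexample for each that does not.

(←) This fails: take t = 63. Both 9 ∣ 63 and 7 ∣ 63, yet 63 is not a multiple of 126 (since 63 = 0·126 + 63), so 126 ∤ 63.

(→) If 126 ∣ t, write t = 126q. Since 126 = 14·9, t = 9·(14q), so 9 ∣ t; and since 126 = 18·7, t = 7·(18q), so 7 ∣ t.

(⇒) holds; (⇐) fails.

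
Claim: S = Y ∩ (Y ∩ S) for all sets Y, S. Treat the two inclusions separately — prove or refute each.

(⊆) This inclusion fails. Take Y = ∅, S = {1}; then 1 ∈ S but 1 ∉ Y ∩ (Y ∩ S).

(⊇) Let x ∈ Y ∩ (Y ∩ S). Then x ∈ Y ∩ S, from which x ∈ S.

The sets are not equal: only the reverse inclusion holds.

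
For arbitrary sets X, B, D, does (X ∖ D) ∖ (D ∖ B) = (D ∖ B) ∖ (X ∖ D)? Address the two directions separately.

(⊆) fails and (⊇) fails.

(⊆) This inclusion fails. Take X = {1}, B = ∅, D = ∅; then 1 ∈ (X ∖ D) ∖ (D ∖ B) but 1 ∉ (D ∖ B) ∖ (X ∖ D).

(⊇) This inclusion fails. Take X = ∅, B = ∅, D = {1}; then 1 ∈ (D ∖ B) ∖ (X ∖ D) but 1 ∉ (X ∖ D) ∖ (D ∖ B).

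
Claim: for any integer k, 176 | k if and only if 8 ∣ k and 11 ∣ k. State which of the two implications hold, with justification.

(⟹) If 176 ∣ k, write k = 176q. Since 176 = 22·8, k = 8·(22q), so 8 ∣ k; and since 176 = 16·11, k = 11·(16q), so 11 ∣ k.

(⟸) This fails: take k = 88. Both 8 ∣ 88 and 11 ∣ 88, yet 88 is not a multiple of 176 (since 88 = 0·176 + 88), so 176 ∤ 88.

The forward direction holds; the converse fails.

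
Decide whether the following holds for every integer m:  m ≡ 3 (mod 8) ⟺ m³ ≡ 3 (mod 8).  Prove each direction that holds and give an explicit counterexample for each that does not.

Both directions hold.

(⟸) Suppose m³ ≡ 3 (mod 8). The only residue r in {0, …, 7} with r³ ≡ 3 (mod 8) is r = 3, so m ≡ 3 (mod 8).

(⟹) Suppose m ≡ 3 (mod 8). Write m = 8j + 3. Then (8j + 3)³ = 512j³ + 576j² + 216j + 27 = 8(64j³ + 72j² + 27j + 3) + 3, so m³ ≡ 3 (mod 8).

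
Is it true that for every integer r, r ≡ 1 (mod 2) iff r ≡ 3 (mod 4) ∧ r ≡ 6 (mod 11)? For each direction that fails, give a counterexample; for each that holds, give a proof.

(⟹) This fails: r = 1 gives 1 ≡ 1 (mod 2) but 1 ≡ 1 (mod 4), so the conjunction on the right does not hold.

(⟸) Conversely, if r ≡ 3 (mod 4) and r ≡ 6 (mod 11), then by the Chinese remainder theorem r ≡ 39 (mod 44). Since 39 ≡ 1 (mod 2) and 2 ∣ 44, we get r ≡ 1 (mod 2).

Not equivalent: only (⇐) holds.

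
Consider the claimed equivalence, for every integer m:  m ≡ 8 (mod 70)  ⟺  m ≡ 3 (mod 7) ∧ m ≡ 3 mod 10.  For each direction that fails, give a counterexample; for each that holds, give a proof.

(⇒) fails and (⇐) fails.

(→) This fails: m = 8 gives 8 ≡ 8 (mod 70) but 8 ≡ 1 (mod 7), so the conjunction on the right does not hold.

(←) This fails: m = 3 satisfies both congruences on the right (3 ≡ 3 mod 7 and 3 ≡ 3 mod 10) yet 3 ≡ 3 (mod 70), not 8.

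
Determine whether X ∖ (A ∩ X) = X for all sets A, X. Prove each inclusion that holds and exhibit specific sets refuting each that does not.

(⟸) This inclusion fails. Take A = {1}, X = {1}; then 1 ∈ X but 1 ∉ X ∖ (A ∩ X).

(⟹) Let x ∈ X ∖ (A ∩ X). Then x ∈ X and x ∉ A, from which x ∈ X.

The sets are not equal: only the forward inclusion holds.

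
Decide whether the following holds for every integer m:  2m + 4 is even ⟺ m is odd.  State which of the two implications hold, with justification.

(⟹) This fails: take m = 4. Then 2m + 4 = 12, which is even, yet m = 4 is even, not odd.

(⟸) Suppose m is odd. Since 2 is even, 2m is even for every m, so 2m + 4 has the same parity as 4, which is even. Hence 2m + 4 is even.

Not equivalent: only (⇐) holds.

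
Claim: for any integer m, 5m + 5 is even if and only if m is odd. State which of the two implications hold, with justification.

[⇒] Suppose 5m + 5 is even. Since 5 is odd, 5m and m have the same parity, so 5m + 5 ≡ m + 5 (mod 2). As 5 is odd, 5m + 5 is even exactly when m is odd. Thus m is odd.

[⇐] Conversely, suppose m is odd; write m = 2j + 1. Then 5m + 5 = 5·(2j + 1) + 5 = 2·5j + 10, which is even.

The biconditional holds.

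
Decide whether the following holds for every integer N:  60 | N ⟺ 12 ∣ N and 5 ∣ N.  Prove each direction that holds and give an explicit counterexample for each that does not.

(→) If 60 ∣ N, write N = 60q. Since 60 = 5·12, N = 12·(5q), so 12 ∣ N; and since 60 = 12·5, N = 5·(12q), so 5 ∣ N.

(←) Suppose 12 ∣ N and 5 ∣ N. Any common multiple of 12 and 5 is a multiple of their lcm; here gcd(12, 5) = 1, so lcm(12, 5) = 12·5 = 60, so 60 ∣ N.

Both directions hold.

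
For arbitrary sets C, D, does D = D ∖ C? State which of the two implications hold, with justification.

Only the reverse inclusion holds.

(⊇) Let x ∈ D ∖ C. Then x ∈ D and x ∉ C, from which x ∈ D.

(⊆) This inclusion fails. Take C = {1}, D = {1}; then 1 ∈ D but 1 ∉ D ∖ C.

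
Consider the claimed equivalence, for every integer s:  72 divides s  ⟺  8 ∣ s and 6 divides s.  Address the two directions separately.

(⇒) If 72 ∣ s, write s = 72q. Since 72 = 9·8, s = 8·(9q), so 8 ∣ s; and since 72 = 12·6, s = 6·(12q), so 6 ∣ s.

(⇐) This fails: take s = 24. Both 8 ∣ 24 and 6 ∣ 24, yet 24 is not a multiple of 72 (since 24 = 0·72 + 24), so 72 ∤ 24.

The forward direction holds; the converse fails.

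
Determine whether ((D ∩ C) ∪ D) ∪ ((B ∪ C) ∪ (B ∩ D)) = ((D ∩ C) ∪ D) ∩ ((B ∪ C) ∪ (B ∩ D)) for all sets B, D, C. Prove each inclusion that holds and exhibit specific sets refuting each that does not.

(⟸) Let x ∈ ((D ∩ C) ∪ D) ∩ ((B ∪ C) ∪ (B ∩ D)). Then either x ∈ B ∩ D and x ∉ C; or x ∈ D ∩ C and x ∉ B; or x ∈ B ∩ D ∩ C. In each case x ∈ ((D ∩ C) ∪ D) ∪ ((B ∪ C) ∪ (B ∩ D)), so ((D ∩ C) ∪ D) ∩ ((B ∪ C) ∪ (B ∩ D)) ⊆ ((D ∩ C) ∪ D) ∪ ((B ∪ C) ∪ (B ∩ D)).

(⟹) This inclusion fails. Take B = {1}, D = ∅, C = ∅; then 1 ∈ ((D ∩ C) ∪ D) ∪ ((B ∪ C) ∪ (B ∩ D)) but 1 ∉ ((D ∩ C) ∪ D) ∩ ((B ∪ C) ∪ (B ∩ D)).

(⊆) fails; (⊇) holds.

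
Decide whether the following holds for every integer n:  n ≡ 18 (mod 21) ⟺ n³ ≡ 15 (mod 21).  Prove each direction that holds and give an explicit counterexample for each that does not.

(←) This fails: take n = 9. Then 9³ = 729 ≡ 15 (mod 21), yet 9 ≡ 9 (mod 21), not 18.

(→) Suppose n ≡ 18 (mod 21). Write n = 21j + 18. Then (21j + 18)³ = 9261j³ + 23814j² + 20412j + 5832 = 21(441j³ + 1134j² + 972j + 277) + 15, so n³ ≡ 15 (mod 21).

The forward direction holds; the converse fails.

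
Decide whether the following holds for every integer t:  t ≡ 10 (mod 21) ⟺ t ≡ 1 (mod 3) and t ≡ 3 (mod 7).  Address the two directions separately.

Both implications hold.

(→) Suppose t ≡ 10 (mod 21); write t = 21j + 10. Since 3 ∣ 21, reducing mod 3 gives t ≡ 10 ≡ 1 (mod 3); since 7 ∣ 21, reducing mod 7 gives t ≡ 10 ≡ 3 (mod 7).

(←) Conversely, if t ≡ 1 (mod 3) and t ≡ 3 (mod 7), then by the Chinese remainder theorem t ≡ 10 (mod 21). This is exactly t ≡ 10 (mod 21).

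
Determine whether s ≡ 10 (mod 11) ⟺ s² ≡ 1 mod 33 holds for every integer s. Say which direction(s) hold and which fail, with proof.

Both directions fail.

[⇒] This fails: take s = 21. Then 21 ≡ 10 (mod 11), but 21² = 441 ≡ 12 (mod 33), not 1.

[⇐] This fails: take s = 1. Then 1² = 1 ≡ 1 (mod 33), yet 1 ≡ 1 (mod 11), not 10.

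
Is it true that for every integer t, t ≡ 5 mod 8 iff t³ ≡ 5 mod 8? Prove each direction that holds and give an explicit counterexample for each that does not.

Both directions hold.

(⇒) Suppose t ≡ 5 mod 8. Write t = 8j + 5. Then (8j + 5)³ = 512j³ + 960j² + 600j + 125 = 8(64j³ + 120j² + 75j + 15) + 5, so t³ ≡ 5 (mod 8).

(⇐) For the converse, argue contrapositively. If t ≢ 5 (mod 8), then t is congruent to one of 0, 1, 2, 3, 4, 6, 7 modulo 8, and these give t³ ≡ 0, 1, 0, 3, 0, 0, 7 respectively — never 5.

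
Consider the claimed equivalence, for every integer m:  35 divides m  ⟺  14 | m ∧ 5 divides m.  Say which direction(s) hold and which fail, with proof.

(⇒) This fails: take m = 35. Certainly 35 ∣ 35, but 14 ∤ 35.

(⇐) Suppose 14 ∣ m and 5 ∣ m. Any common multiple of 14 and 5 is a multiple of their lcm; here gcd(14, 5) = 1, so lcm(14, 5) = 14·5 = 70, so 70 ∣ m. Since 35 ∣ 70, it follows that 35 ∣ m.

Not equivalent: only (⇐) holds.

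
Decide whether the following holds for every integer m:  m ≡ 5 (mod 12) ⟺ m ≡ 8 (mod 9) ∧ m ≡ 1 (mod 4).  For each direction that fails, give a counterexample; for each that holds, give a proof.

(⇒) fails; (⇐) holds.

(⟹) This fails: m = 29 gives 29 ≡ 5 (mod 12) but 29 ≡ 2 (mod 9), so the conjunction on the right does not hold.

(⟸) Conversely, if m ≡ 8 (mod 9) and m ≡ 1 (mod 4), then by the Chinese remainder theorem m ≡ 17 (mod 36). Since 17 ≡ 5 (mod 12) and 12 ∣ 36, we get m ≡ 5 (mod 12).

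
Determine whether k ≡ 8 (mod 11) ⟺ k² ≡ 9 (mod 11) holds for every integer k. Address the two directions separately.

(⇒) holds; (⇐) fails.

(⇒) Suppose k ≡ 8 (mod 11). Write k = 11j + 8. Then (11j + 8)² = 121j² + 176j + 64 = 11(11j² + 16j + 5) + 9, so k² ≡ 9 (mod 11).

(⇐) This fails: take k = 3. Then 3² = 9 ≡ 9 (mod 11), yet 3 ≡ 3 (mod 11), not 8.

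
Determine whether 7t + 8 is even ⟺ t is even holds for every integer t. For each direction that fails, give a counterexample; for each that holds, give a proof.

Both directions hold.

(⇒) Suppose 7t + 8 is even. Since 7 is odd, 7t and t have the same parity, so 7t + 8 ≡ t + 8 (mod 2). As 8 is even, 7t + 8 is even exactly when t is even. Thus t is even.

(⇐) Conversely, suppose t is even; write t = 2j. Then 7t + 8 = 7·(2j) + 8 = 2·7j + 8, which is even.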